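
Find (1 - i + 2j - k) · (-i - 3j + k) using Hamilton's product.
6 - 2i - j + 6k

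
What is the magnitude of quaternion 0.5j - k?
1.118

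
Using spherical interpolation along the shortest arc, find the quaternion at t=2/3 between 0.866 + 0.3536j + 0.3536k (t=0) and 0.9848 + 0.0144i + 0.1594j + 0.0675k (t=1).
0.9594 + 0.0097i + 0.2279j + 0.1658k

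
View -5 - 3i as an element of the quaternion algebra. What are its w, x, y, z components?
-5 - 3i + 0j + 0k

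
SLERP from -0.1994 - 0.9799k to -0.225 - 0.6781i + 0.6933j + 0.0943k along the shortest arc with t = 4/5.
0.1515 + 0.6372i - 0.6515j - 0.3829k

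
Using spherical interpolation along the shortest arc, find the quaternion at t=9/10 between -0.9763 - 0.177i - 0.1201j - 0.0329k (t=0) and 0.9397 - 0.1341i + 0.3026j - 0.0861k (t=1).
-0.9498 + 0.1031i - 0.2859j + 0.0745k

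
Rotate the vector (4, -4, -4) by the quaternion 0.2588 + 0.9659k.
(-1.464, 5.464, -4)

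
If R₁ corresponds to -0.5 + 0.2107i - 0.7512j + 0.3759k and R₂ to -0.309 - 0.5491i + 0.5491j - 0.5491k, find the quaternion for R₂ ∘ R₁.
0.8891 + 0.0034i + 0.0483j + 0.4552k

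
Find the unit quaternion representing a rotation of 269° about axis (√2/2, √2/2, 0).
-0.7009 + 0.5043i + 0.5043j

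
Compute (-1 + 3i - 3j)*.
-1 - 3i + 3j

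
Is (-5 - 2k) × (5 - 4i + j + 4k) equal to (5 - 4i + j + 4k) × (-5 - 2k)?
No: pq = -17 + 22i + 3j - 30k ≠ -17 + 18i - 13j - 30k = qp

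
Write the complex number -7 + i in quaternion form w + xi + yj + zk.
-7 + i + 0j + 0k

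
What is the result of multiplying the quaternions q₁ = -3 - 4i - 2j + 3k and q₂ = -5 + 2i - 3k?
32 + 20i + 4j - 2k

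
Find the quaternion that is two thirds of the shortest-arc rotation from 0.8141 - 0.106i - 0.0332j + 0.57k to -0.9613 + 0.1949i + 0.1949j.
0.953 - 0.1723i - 0.1466j + 0.2016k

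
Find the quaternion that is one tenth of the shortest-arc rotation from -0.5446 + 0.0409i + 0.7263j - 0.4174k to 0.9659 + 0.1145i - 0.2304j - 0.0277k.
-0.6098 + 0.0248i + 0.6945j - 0.3811k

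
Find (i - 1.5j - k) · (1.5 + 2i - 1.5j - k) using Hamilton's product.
-5.25 + 1.5i - 3.25j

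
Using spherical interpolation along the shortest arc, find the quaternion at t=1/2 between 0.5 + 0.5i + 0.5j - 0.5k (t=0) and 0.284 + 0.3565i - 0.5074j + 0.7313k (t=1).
0.134 + 0.089i + 0.625j - 0.7639k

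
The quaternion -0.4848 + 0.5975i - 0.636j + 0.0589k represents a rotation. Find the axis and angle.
axis = (0.6831, -0.7272, 0.0673), θ = 238°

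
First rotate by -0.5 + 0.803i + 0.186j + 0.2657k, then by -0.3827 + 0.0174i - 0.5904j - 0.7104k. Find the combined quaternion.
0.4759 - 0.3407i - 0.3511j + 0.7308k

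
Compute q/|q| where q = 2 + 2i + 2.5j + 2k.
0.4682 + 0.4682i + 0.5852j + 0.4682k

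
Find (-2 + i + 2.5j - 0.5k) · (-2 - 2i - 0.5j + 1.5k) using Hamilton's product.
8 + 5.5i - 4.5j + 2.5k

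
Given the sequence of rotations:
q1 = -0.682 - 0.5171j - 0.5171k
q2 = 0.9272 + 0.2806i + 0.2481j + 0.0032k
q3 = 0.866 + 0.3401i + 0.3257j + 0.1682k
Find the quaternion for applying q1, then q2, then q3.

q2 · q1 = -0.5024 - 0.318i - 0.5036j - 0.6267k
q3 · q2 · q1 = -0.0575 - 0.5657i - 0.4401j - 0.6949k
-0.0575 - 0.5657i - 0.4401j - 0.6949k


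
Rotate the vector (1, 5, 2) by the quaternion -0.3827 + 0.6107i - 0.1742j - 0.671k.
(-4.965, -1.529, -1.734)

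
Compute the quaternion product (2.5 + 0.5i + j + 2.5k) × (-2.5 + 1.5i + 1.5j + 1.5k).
-12.25 + 0.25i + 4.25j - 3.25k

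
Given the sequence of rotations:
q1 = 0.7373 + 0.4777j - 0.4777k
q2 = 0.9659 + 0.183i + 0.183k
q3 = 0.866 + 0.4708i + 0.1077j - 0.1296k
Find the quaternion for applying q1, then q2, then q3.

q2 · q1 = 0.7996 + 0.0475i + 0.5488j - 0.2391k
q3 · q2 · q1 = 0.58 + 0.463i + 0.6678j - 0.0574k
0.58 + 0.463i + 0.6678j - 0.0574k


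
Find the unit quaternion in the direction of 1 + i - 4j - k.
0.2294 + 0.2294i - 0.9177j - 0.2294k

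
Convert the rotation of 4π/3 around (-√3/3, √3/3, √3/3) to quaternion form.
-0.5 - 0.5i + 0.5j + 0.5k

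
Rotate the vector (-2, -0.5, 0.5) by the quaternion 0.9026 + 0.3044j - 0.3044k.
(-1.259, 0.599, 1.599)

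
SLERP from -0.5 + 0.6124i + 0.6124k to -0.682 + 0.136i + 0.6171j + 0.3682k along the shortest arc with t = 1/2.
-0.6507 + 0.412i + 0.3397j + 0.5398k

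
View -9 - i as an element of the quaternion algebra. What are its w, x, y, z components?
-9 - i + 0j + 0k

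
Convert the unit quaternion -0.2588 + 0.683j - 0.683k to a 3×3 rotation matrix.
[[-0.866, -0.3535, -0.3535], [0.3535, 0.067, -0.933], [0.3535, -0.933, 0.067]]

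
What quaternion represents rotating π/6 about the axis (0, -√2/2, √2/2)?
0.9659 - 0.183j + 0.183k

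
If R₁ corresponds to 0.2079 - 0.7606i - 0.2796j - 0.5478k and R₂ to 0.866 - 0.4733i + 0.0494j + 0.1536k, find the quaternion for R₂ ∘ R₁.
-0.082 - 0.7412i - 0.608j - 0.2726k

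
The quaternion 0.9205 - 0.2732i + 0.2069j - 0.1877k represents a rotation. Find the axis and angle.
axis = (-0.6992, 0.5295, -0.4804), θ = 46°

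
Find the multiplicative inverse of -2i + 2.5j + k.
0.1778i - 0.2222j - 0.0889k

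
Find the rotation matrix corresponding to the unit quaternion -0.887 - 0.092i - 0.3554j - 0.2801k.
[[0.5905, -0.4315, 0.682], [0.5623, 0.8262, 0.0359], [-0.5789, 0.3623, 0.7305]]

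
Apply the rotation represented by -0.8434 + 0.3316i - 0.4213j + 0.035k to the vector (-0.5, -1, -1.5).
(-1.202, -1.403, 0.295)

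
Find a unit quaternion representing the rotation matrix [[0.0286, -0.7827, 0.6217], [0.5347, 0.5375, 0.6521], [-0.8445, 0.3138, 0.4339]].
0.7071 - 0.1196i + 0.5184j + 0.4658k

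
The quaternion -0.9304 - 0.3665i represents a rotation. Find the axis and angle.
axis = (-1, 0, 0), θ = 317°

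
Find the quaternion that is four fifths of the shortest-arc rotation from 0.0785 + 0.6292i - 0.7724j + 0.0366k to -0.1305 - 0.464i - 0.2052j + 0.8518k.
0.1435 + 0.6114i - 0.0336j - 0.7775k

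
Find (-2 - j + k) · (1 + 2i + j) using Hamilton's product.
-1 - 5i - j + 3k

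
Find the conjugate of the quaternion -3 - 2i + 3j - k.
-3 + 2i - 3j + k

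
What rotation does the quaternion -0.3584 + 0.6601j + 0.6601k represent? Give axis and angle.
axis = (0, √2/2, √2/2), θ = 222°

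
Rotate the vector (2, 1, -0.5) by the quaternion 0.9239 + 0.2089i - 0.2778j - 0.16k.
(2.059, 0.187, 0.989)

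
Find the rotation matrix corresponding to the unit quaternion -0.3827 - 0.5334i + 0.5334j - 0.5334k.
[[-0.1381, -0.9773, 0.1608], [-0.1608, -0.1381, -0.9773], [0.9773, -0.1608, -0.1381]]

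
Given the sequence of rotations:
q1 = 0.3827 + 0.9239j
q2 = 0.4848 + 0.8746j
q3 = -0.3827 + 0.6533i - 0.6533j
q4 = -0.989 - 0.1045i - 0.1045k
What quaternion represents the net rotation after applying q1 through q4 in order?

q2 · q1 = -0.6225 + 0.7826j
q3 · q2 · q1 = 0.7495 - 0.4067i + 0.1072j + 0.5113k
q4 · q3 · q2 · q1 = -0.7303 + 0.3351i - 0.0101j - 0.5952k
-0.7303 + 0.3351i - 0.0101j - 0.5952k


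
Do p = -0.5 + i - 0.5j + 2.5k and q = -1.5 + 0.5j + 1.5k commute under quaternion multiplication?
No: pq = -2.75 - 3.5i - j - 4k ≠ -2.75 + 0.5i + 2j - 5k = qp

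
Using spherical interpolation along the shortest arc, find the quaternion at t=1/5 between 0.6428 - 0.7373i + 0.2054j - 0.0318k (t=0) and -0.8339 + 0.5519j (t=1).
0.7659 - 0.6411i + 0.0416j - 0.0276k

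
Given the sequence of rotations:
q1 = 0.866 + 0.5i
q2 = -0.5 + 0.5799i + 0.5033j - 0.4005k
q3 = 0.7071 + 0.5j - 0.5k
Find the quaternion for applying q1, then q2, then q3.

q2 · q1 = -0.7229 + 0.2522i + 0.2356j - 0.5985k
q3 · q2 · q1 = -0.9282 - 0.0031i - 0.321j - 0.1878k
-0.9282 - 0.0031i - 0.321j - 0.1878k


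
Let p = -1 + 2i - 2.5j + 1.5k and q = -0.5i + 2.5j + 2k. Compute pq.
4.25 - 8.25i - 7.25j + 1.75k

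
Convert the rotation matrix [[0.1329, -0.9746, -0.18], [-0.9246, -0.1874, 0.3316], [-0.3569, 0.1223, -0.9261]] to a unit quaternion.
-0.0698 + 0.7494i - 0.6336j - 0.1791k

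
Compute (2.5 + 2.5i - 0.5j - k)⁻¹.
0.1818 - 0.1818i + 0.0364j + 0.0727k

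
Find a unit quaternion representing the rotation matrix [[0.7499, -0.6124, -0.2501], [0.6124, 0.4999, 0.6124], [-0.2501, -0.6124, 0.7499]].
0.866 - 0.3536i + 0.3536k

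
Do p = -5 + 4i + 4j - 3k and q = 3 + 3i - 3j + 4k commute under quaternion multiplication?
No: pq = -3 + 4i + 2j - 53k ≠ -3 - 10i + 52j - 5k = qp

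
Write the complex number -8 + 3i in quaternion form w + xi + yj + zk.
-8 + 3i + 0j + 0k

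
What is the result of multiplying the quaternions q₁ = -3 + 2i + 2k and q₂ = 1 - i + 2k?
-5 + 5i - 6j - 4k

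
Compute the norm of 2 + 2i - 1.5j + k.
3.354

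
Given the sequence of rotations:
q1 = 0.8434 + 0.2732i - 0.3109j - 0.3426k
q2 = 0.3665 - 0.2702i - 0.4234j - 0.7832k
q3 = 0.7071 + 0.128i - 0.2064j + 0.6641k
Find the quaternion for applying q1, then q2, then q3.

q2 · q1 = -0.017 - 0.2262i - 0.7776j - 0.5864k
q3 · q2 · q1 = 0.2459 + 0.4753i - 0.6215j - 0.5722k
0.2459 + 0.4753i - 0.6215j - 0.5722k


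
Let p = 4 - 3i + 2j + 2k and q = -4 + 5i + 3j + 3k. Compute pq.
-13 + 32i + 23j - 15k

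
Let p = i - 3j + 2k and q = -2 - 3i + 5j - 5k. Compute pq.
28 + 3i + 5j - 8k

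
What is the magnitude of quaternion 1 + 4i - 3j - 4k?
√42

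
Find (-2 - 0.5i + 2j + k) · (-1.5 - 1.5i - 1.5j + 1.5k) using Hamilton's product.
3.75 + 8.25i - 0.75j - 0.75k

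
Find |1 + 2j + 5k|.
√30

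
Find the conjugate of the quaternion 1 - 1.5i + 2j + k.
1 + 1.5i - 2j - k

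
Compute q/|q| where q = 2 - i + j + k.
0.7559 - 0.378i + 0.378j + 0.378k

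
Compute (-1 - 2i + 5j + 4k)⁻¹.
-0.0217 + 0.0435i - 0.1087j - 0.087k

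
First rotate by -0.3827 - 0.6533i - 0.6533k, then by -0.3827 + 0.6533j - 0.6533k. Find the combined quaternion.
-0.2803 - 0.1768i + 0.1768j + 0.9268k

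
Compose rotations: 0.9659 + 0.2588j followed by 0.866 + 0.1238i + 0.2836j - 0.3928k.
0.7631 + 0.2212i + 0.4981j - 0.3474k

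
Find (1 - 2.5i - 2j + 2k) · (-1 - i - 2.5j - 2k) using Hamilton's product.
-4.5 + 10.5i - 7.5j + 0.25k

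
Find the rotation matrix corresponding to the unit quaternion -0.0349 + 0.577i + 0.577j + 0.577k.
[[-0.3317, 0.7061, 0.6256], [0.6256, -0.3317, 0.7061], [0.7061, 0.6256, -0.3317]]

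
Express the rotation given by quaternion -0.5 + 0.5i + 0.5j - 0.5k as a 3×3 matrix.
[[0, 0, -1], [1, 0, 0], [0, -1, 0]]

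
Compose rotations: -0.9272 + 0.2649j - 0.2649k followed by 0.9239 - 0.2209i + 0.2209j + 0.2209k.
-0.8566 + 0.0878i - 0.0186j - 0.5081k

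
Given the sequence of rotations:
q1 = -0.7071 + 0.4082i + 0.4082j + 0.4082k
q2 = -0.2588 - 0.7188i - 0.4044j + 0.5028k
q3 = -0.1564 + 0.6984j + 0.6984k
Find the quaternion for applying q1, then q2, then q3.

q2 · q1 = 0.4362 + 0.0323i + 0.679j - 0.5895k
q3 · q2 · q1 = -0.1307 - 0.891i + 0.221j + 0.3743k
-0.1307 - 0.891i + 0.221j + 0.3743k


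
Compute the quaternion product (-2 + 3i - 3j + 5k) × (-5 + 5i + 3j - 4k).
24 - 28i + 46j + 7k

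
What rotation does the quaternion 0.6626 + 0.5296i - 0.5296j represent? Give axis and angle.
axis = (√2/2, -√2/2, 0), θ = 97°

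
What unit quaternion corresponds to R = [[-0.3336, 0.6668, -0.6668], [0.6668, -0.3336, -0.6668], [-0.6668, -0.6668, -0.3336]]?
-0.5774i - 0.5774j + 0.5774k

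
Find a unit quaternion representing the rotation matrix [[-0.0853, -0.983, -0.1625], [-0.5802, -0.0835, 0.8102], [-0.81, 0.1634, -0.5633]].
0.2588 - 0.6248i + 0.6255j + 0.3891k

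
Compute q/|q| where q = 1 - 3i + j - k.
0.2887 - 0.866i + 0.2887j - 0.2887k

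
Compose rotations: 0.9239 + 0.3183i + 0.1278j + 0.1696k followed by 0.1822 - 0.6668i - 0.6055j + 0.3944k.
0.3911 - 0.7112i - 0.2975j + 0.5028k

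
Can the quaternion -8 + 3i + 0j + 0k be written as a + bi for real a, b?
Yes. The quaternion -8 + 3i has j- and k-coefficients y = z = 0, so it lies in the complex subalgebra spanned by 1 and i.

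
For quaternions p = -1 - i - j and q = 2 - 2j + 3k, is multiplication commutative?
No: pq = -4 - 5i + 3j - k ≠ -4 + i - 3j - 5k = qp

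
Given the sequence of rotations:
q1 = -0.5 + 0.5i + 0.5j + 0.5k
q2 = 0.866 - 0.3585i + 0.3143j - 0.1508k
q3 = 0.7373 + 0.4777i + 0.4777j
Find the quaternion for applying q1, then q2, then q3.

q2 · q1 = -0.3355 + 0.8448i + 0.3797j + 0.172k
q3 · q2 · q1 = -0.8323 + 0.5448i + 0.0375j - 0.0954k
-0.8323 + 0.5448i + 0.0375j - 0.0954k


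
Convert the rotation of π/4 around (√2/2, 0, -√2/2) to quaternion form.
0.9239 + 0.2706i - 0.2706k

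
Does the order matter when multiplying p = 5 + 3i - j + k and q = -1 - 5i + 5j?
Yes: pq = 15 - 33i + 21j + 9k ≠ 15 - 23i + 31j - 11k = qp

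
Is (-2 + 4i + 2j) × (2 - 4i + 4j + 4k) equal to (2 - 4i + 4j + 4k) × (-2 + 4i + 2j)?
No: pq = 4 + 24i - 20j + 16k ≠ 4 + 8i + 12j - 32k = qp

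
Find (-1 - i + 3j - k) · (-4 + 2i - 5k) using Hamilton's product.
1 - 13i - 19j + 3k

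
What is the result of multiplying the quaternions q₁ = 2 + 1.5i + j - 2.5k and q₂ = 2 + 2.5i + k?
2.75 + 9i - 5.75j - 5.5k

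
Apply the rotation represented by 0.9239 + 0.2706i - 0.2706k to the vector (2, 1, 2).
(1.914, -1.293, 1.914)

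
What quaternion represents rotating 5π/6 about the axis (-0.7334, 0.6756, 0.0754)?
0.2588 - 0.7084i + 0.6526j + 0.0728k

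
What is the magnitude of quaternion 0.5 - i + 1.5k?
1.871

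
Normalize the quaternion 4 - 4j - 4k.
0.5774 - 0.5774j - 0.5774k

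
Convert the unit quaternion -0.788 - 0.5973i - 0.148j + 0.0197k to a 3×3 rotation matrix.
[[0.9554, 0.2078, 0.2097], [0.1458, 0.2857, -0.9472], [-0.2568, 0.9355, 0.2427]]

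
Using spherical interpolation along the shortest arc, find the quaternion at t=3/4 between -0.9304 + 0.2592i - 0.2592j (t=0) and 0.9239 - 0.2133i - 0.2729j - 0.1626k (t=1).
-0.9542 + 0.232i + 0.1414j + 0.1249k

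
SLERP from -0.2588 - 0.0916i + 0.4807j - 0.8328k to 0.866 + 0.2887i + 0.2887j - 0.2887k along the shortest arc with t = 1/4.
0.0777 + 0.0212i + 0.5305j - 0.8439k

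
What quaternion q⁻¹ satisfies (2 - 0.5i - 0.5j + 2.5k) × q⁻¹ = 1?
0.186 + 0.0465i + 0.0465j - 0.2326k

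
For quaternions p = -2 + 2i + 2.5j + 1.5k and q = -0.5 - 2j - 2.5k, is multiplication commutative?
No: pq = 9.75 - 4.25i + 7.75j + 0.25k ≠ 9.75 + 2.25i - 2.25j + 8.25k = qp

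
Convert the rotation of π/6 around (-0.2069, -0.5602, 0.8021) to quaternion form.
0.9659 - 0.0535i - 0.145j + 0.2076k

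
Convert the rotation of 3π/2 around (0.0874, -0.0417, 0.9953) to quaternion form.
-0.7071 + 0.0618i - 0.0295j + 0.7038k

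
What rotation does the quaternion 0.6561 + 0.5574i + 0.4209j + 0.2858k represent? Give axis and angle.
axis = (0.7386, 0.5577, 0.3787), θ = 98°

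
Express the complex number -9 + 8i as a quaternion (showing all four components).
-9 + 8i + 0j + 0k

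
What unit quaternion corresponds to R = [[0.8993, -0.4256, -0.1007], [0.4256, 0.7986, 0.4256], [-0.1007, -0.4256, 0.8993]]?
0.9483 - 0.2244i + 0.2244k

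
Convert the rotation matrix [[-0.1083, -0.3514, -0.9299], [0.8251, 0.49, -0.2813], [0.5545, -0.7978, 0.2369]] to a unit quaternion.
0.6361 - 0.203i - 0.5834j + 0.4624k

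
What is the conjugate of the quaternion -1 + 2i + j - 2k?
-1 - 2i - j + 2k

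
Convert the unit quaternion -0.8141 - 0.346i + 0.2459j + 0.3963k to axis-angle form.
axis = (-0.5958, 0.4234, 0.6824), θ = 289°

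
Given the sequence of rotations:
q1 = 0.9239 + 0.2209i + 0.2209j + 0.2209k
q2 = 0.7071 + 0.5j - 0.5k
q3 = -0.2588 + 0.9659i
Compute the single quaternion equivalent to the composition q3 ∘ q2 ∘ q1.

q2 · q1 = 0.6533 + 0.3771i + 0.5077j - 0.4162k
q3 · q2 · q1 = -0.5333 + 0.5334i + 0.2706j + 0.5981k
-0.5333 + 0.5334i + 0.2706j + 0.5981k


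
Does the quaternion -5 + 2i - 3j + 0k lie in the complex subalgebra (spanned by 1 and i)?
No. The quaternion -5 + 2i - 3j has j-coefficient y = -3 and k-coefficient z = 0, not both zero, so it does not lie in the complex subalgebra spanned by 1 and i.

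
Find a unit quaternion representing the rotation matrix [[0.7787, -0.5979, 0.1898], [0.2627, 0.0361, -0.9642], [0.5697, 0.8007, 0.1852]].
0.7071 + 0.624i - 0.1343j + 0.3043k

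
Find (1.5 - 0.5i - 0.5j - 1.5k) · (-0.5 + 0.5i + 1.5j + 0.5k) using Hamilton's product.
1 + 3i + 2j + k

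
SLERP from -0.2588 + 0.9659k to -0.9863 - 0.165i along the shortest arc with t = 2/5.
-0.701 - 0.0855i + 0.708k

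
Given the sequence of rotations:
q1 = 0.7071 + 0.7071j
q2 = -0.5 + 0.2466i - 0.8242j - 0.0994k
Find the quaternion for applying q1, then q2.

q2 · q1 = 0.2292 + 0.2447i - 0.9363j + 0.1041k
0.2292 + 0.2447i - 0.9363j + 0.1041k


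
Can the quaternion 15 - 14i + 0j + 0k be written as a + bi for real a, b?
Yes. The quaternion 15 - 14i has j- and k-coefficients y = z = 0, so it lies in the complex subalgebra spanned by 1 and i.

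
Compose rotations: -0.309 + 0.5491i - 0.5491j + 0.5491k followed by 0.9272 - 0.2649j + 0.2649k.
-0.5774 + 0.5091i - 0.2818j + 0.5727k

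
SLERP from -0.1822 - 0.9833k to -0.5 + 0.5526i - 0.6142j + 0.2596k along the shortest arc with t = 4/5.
0.406 - 0.5054i + 0.5617j - 0.514k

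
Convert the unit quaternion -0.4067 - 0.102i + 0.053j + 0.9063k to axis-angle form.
axis = (-0.1117, 0.058, 0.9921), θ = 228°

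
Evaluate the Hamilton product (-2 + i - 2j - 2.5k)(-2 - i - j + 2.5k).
9.25 - 7.5i + 6j - 3k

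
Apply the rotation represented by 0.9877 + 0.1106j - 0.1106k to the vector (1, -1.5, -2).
(0.186, -1.633, -2.133)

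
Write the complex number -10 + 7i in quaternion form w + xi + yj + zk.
-10 + 7i + 0j + 0k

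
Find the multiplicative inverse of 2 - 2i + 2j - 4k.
0.0714 + 0.0714i - 0.0714j + 0.1429k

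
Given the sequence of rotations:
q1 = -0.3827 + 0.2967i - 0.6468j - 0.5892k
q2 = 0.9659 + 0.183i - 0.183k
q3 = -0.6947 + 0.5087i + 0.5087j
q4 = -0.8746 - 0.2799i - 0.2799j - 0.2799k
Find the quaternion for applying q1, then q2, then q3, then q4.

q2 · q1 = -0.5318 + 0.0982i - 0.5712j - 0.6174k
q3 · q2 · q1 = 0.6101 - 0.6528i + 0.4404j + 0.0884k
q4 · q3 · q2 · q1 = -0.5683 + 0.4987i - 0.3485j - 0.5541k
-0.5683 + 0.4987i - 0.3485j - 0.5541k


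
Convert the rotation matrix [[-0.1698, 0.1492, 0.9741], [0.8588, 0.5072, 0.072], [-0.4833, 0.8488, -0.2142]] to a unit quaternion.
0.5299 + 0.3665i + 0.6876j + 0.3348k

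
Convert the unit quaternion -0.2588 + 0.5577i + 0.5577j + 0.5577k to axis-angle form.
axis = (√3/3, √3/3, √3/3), θ = 7π/6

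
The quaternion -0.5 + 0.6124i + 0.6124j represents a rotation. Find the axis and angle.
axis = (√2/2, √2/2, 0), θ = 4π/3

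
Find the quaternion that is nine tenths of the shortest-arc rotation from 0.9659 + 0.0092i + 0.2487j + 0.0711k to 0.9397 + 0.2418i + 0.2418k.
0.9487 + 0.2196i + 0.0255j + 0.2259k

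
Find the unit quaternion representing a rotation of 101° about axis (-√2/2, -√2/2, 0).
0.6361 - 0.5456i - 0.5456j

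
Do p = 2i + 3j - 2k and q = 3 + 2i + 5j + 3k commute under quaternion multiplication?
No: pq = -13 + 25i - j - 2k ≠ -13 - 13i + 19j - 10k = qp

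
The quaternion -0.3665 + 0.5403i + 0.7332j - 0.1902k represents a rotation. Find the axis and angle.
axis = (0.5807, 0.788, -0.2044), θ = 223°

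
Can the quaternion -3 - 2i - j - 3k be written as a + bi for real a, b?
No. The quaternion -3 - 2i - j - 3k has j-coefficient y = -1 and k-coefficient z = -3, not both zero, so it does not lie in the complex subalgebra spanned by 1 and i.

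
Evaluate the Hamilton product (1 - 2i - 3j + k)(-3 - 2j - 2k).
-7 + 14i + 3j - k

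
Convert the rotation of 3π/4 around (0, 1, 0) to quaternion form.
0.3827 + 0.9239j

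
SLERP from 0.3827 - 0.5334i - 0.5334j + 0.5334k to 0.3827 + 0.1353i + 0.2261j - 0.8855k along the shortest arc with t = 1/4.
0.1978 - 0.474i - 0.501j + 0.6965k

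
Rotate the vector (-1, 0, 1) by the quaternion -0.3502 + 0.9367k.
(0.755, 0.656, 1)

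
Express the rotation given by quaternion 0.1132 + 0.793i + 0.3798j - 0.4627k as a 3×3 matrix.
[[0.2833, 0.7071, -0.6479], [0.4976, -0.6859, -0.531], [-0.8198, -0.1719, -0.5462]]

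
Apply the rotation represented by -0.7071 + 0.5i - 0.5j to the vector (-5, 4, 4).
(-1.672, 7.328, 0.707)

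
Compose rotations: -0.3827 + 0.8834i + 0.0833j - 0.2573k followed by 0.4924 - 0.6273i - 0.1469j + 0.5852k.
0.5285 + 0.6641i + 0.4528j - 0.2731k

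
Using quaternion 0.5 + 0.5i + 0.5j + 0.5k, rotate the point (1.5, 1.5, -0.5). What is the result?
(-0.5, 1.5, 1.5)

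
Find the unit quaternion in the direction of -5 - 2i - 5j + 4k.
-0.5976 - 0.239i - 0.5976j + 0.4781k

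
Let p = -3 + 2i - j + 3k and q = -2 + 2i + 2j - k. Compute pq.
7 - 15i + 4j + 3k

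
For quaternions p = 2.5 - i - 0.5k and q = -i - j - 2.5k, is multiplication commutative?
No: pq = -2.25 - 3i - 4.5j - 5.25k ≠ -2.25 - 2i - 0.5j - 7.25k = qp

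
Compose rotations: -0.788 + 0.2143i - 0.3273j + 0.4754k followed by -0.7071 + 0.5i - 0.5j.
0.2864 - 0.7832i + 0.3877j - 0.3927k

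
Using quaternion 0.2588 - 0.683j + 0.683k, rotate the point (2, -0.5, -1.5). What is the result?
(-1.025, 2.073, 1.073)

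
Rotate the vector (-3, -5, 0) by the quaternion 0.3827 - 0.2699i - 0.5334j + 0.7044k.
(2.94, -1.791, 4.706)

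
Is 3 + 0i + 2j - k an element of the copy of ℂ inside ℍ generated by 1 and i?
No. The quaternion 3 + 2j - k has j-coefficient y = 2 and k-coefficient z = -1, not both zero, so it does not lie in the complex subalgebra spanned by 1 and i.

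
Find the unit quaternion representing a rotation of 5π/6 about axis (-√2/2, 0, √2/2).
0.2588 - 0.683i + 0.683k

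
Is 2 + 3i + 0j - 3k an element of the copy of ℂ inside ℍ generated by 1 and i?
No. The quaternion 2 + 3i - 3k has j-coefficient y = 0 and k-coefficient z = -3, not both zero, so it does not lie in the complex subalgebra spanned by 1 and i.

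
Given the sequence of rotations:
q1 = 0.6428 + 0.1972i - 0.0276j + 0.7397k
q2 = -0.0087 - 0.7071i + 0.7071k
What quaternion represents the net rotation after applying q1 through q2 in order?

q2 · q1 = -0.3892 - 0.4367i + 0.6627j + 0.4676k
-0.3892 - 0.4367i + 0.6627j + 0.4676k


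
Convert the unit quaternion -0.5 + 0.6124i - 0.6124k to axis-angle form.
axis = (√2/2, 0, -√2/2), θ = 4π/3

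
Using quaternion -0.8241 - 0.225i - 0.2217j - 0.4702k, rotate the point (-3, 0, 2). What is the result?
(-0.225, -2.949, 2.062)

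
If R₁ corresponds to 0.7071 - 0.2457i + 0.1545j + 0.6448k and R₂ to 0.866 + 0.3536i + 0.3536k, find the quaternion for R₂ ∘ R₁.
0.4712 - 0.0174i - 0.1811j + 0.8631k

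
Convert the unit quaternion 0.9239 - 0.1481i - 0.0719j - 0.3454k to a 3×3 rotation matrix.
[[0.7511, 0.6595, -0.0305], [-0.6169, 0.7175, 0.3233], [0.2352, -0.224, 0.9458]]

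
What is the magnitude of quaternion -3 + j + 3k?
√19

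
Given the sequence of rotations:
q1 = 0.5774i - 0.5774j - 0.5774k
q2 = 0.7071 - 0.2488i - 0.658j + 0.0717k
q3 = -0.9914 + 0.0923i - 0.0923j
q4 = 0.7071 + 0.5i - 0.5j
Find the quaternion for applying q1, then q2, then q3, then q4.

q2 · q1 = -0.1949 + 0.8296i - 0.5105j + 0.1153k
q3 · q2 · q1 = 0.0695 - 0.8511i + 0.5135j - 0.0849k
q4 · q3 · q2 · q1 = 0.7314 - 0.5246i + 0.3708j - 0.2288k
0.7314 - 0.5246i + 0.3708j - 0.2288k


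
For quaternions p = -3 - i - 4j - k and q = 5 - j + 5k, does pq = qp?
No: pq = -14 - 26i - 12j - 19k ≠ -14 + 16i - 22j - 21k = qp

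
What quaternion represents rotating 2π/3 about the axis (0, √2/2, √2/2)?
0.5 + 0.6124j + 0.6124k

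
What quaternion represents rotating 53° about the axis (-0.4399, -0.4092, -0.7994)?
0.8949 - 0.1963i - 0.1826j - 0.3567k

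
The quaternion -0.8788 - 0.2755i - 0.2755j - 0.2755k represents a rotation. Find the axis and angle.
axis = (-√3/3, -√3/3, -√3/3), θ = 303°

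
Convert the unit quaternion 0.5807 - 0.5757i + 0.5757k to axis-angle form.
axis = (-√2/2, 0, √2/2), θ = 109°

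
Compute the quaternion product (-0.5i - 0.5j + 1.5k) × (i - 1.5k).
2.75 + 0.75i + 0.75j + 0.5k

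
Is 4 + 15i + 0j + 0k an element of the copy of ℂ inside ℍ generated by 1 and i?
Yes. The quaternion 4 + 15i has j- and k-coefficients y = z = 0, so it lies in the complex subalgebra spanned by 1 and i.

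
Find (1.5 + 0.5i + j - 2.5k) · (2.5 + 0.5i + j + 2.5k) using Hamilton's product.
8.75 + 7i + 1.5j - 2.5k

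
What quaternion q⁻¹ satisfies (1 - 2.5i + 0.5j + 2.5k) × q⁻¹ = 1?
0.0727 + 0.1818i - 0.0364j - 0.1818k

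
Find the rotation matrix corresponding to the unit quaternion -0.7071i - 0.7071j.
[[0, 1, 0], [1, 0, 0], [0, 0, -1]]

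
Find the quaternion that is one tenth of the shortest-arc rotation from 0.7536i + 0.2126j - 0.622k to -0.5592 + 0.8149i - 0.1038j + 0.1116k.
-0.0668 + 0.8i + 0.1858j - 0.5666k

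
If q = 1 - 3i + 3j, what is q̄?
1 + 3i - 3j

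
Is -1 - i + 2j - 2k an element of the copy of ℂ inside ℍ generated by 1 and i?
No. The quaternion -1 - i + 2j - 2k has j-coefficient y = 2 and k-coefficient z = -2, not both zero, so it does not lie in the complex subalgebra spanned by 1 and i.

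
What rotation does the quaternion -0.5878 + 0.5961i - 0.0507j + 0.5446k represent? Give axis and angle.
axis = (0.7368, -0.0627, 0.6732), θ = 252°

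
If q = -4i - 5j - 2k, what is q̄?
4i + 5j + 2k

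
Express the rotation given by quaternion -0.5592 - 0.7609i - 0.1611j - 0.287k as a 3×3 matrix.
[[0.7834, -0.0758, 0.6169], [0.5661, -0.3227, -0.7585], [0.2566, 0.9435, -0.2098]]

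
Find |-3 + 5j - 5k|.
√59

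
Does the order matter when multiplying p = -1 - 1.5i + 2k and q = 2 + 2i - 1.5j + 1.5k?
Yes: pq = -2 - 2i + 7.75j + 4.75k ≠ -2 - 8i - 4.75j + 0.25k = qp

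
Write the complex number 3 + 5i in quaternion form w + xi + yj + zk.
3 + 5i + 0j + 0k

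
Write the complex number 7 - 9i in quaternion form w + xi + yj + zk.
7 - 9i + 0j + 0k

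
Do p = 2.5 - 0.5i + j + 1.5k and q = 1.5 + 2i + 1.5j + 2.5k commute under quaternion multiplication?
No: pq = -0.5 + 4.5i + 9.5j + 5.75k ≠ -0.5 + 4i + j + 11.25k = qp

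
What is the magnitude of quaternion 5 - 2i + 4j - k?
√46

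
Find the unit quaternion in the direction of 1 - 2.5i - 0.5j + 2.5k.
0.2697 - 0.6742i - 0.1348j + 0.6742k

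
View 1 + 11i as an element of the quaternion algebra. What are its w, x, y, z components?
1 + 11i + 0j + 0k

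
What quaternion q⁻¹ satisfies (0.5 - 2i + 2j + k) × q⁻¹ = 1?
0.0541 + 0.2162i - 0.2162j - 0.1081k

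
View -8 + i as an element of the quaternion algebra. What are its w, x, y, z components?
-8 + i + 0j + 0k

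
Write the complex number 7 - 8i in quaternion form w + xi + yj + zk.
7 - 8i + 0j + 0k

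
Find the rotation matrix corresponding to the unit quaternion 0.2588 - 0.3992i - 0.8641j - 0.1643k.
[[-0.5473, 0.7749, -0.3161], [0.6049, 0.6273, 0.4906], [0.5784, 0.0773, -0.8121]]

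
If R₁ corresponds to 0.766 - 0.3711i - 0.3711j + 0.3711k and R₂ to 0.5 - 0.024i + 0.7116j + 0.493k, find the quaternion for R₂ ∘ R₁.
0.4552 + 0.2431i + 0.1855j + 0.8362k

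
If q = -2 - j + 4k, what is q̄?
-2 + j - 4k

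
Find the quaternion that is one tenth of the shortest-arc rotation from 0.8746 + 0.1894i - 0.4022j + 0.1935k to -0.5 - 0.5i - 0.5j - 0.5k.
0.8847 + 0.2404i - 0.3159j + 0.2443k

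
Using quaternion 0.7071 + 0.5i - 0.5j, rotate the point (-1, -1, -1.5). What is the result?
(1.061, 1.061, -1.414)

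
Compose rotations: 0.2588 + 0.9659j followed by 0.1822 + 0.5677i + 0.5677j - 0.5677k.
-0.5012 + 0.6953i + 0.3229j + 0.4014k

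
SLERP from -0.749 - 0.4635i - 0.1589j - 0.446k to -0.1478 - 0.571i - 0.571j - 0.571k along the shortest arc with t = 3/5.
-0.4204 - 0.567i - 0.4345j - 0.5594k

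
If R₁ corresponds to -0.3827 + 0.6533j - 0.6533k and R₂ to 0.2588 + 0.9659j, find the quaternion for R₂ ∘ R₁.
-0.7301 - 0.631i - 0.2006j - 0.1691k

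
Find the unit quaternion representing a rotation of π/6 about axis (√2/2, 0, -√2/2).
0.9659 + 0.183i - 0.183k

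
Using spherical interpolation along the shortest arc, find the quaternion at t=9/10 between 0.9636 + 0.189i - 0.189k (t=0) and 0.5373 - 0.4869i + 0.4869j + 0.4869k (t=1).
0.6354 - 0.4375i + 0.4621j + 0.4375k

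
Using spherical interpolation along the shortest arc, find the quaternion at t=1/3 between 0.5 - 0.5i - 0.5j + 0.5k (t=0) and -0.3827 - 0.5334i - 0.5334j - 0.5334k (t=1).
0.2376 - 0.6768i - 0.6768j + 0.1654k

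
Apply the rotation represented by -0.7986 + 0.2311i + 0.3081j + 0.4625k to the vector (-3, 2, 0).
(0.615, 2.72, -2.286)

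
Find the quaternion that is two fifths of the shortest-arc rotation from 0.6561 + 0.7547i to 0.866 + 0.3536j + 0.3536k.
0.8337 + 0.5025i + 0.162j + 0.162k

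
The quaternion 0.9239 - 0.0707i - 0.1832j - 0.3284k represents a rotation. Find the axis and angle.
axis = (-0.1848, -0.4788, -0.8583), θ = π/4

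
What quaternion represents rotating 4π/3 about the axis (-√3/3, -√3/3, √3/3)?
-0.5 - 0.5i - 0.5j + 0.5k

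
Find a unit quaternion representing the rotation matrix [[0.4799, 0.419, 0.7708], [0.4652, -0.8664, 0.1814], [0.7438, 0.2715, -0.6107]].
0.0262 + 0.8598i + 0.2571j + 0.4404k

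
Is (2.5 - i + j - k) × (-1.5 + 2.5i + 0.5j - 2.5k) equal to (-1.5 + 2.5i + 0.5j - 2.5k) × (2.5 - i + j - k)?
No: pq = -4.25 + 5.75i - 5.25j - 7.75k ≠ -4.25 + 9.75i + 4.75j - 1.75k = qp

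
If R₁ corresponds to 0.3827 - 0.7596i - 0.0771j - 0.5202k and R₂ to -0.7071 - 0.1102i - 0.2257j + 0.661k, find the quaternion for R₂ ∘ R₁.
-0.0279 + 0.6633i - 0.5913j + 0.4579k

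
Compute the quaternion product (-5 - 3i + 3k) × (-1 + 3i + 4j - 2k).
20 - 24i - 17j - 5k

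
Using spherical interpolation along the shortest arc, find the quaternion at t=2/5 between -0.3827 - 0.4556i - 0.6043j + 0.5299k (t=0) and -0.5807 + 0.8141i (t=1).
0.0247 - 0.7903i - 0.4603j + 0.4036k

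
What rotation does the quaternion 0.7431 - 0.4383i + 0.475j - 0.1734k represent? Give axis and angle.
axis = (-0.655, 0.7098, -0.2591), θ = 84°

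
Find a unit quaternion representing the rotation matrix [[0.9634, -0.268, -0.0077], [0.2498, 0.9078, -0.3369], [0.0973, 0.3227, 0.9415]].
0.9763 + 0.1689i - 0.0269j + 0.1326k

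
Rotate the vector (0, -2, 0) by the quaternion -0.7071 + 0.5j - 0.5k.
(1.414, -1, 1)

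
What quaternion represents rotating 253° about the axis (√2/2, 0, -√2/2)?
-0.5948 + 0.5684i - 0.5684k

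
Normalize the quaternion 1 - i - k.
0.5774 - 0.5774i - 0.5774k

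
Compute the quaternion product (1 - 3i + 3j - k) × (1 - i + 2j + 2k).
-6 + 4i + 12j - 2k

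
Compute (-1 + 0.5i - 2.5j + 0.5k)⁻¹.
-0.129 - 0.0645i + 0.3226j - 0.0645k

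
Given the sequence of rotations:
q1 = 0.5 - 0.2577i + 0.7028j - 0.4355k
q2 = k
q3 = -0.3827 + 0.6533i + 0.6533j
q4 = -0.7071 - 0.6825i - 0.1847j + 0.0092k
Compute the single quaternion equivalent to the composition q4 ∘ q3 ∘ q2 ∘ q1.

q2 · q1 = 0.4355 - 0.7028i - 0.2577j + 0.5k
q3 · q2 · q1 = 0.4608 + 0.8801i + 0.0565j + 0.0994k
q4 · q3 · q2 · q1 = 0.2844 - 0.9557i - 0.0491j + 0.0579k
0.2844 - 0.9557i - 0.0491j + 0.0579k


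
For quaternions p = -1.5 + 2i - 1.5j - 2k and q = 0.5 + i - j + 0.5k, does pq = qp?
No: pq = -3.25 - 3.25i - 2.25j - 2.25k ≠ -3.25 + 2.25i + 3.75j - 1.25k = qp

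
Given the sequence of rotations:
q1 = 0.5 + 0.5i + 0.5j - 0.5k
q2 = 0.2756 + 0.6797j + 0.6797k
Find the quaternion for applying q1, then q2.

q2 · q1 = 0.1378 - 0.5419i + 0.8175j - 0.1378k
0.1378 - 0.5419i + 0.8175j - 0.1378k


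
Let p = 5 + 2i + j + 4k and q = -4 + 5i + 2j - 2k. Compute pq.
-24 + 7i + 30j - 27k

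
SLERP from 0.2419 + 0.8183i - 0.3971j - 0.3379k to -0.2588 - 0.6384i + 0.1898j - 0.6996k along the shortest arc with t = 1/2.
0.2967 + 0.8632i - 0.3478j + 0.2143k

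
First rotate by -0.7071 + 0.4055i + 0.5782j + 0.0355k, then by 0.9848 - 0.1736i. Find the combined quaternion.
-0.626 + 0.5221i + 0.5756j - 0.0654k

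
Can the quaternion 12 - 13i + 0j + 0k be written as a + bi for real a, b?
Yes. The quaternion 12 - 13i has j- and k-coefficients y = z = 0, so it lies in the complex subalgebra spanned by 1 and i.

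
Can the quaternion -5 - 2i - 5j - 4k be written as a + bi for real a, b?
No. The quaternion -5 - 2i - 5j - 4k has j-coefficient y = -5 and k-coefficient z = -4, not both zero, so it does not lie in the complex subalgebra spanned by 1 and i.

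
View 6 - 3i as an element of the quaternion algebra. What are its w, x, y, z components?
6 - 3i + 0j + 0k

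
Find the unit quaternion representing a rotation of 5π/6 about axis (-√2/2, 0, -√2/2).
0.2588 - 0.683i - 0.683k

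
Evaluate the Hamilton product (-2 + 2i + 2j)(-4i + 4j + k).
10i - 10j + 14k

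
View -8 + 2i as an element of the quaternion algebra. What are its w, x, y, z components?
-8 + 2i + 0j + 0k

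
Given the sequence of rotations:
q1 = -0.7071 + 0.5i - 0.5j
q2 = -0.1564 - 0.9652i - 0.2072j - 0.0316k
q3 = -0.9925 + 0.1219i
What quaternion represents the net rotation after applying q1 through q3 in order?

q2 · q1 = 0.4896 + 0.5885i + 0.2089j + 0.6085k
q3 · q2 · q1 = -0.5577 - 0.5244i - 0.2815j - 0.5785k
-0.5577 - 0.5244i - 0.2815j - 0.5785k


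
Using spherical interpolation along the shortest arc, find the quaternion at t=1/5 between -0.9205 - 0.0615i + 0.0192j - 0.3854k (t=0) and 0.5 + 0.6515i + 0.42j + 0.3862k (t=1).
-0.886 - 0.1994i - 0.0792j - 0.4111k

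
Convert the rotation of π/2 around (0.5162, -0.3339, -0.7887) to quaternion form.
0.7071 + 0.365i - 0.2361j - 0.5577k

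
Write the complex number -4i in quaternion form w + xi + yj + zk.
0 - 4i + 0j + 0k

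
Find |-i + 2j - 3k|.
√14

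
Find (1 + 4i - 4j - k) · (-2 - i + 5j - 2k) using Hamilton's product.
20 + 4i + 22j + 16k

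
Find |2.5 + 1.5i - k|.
3.082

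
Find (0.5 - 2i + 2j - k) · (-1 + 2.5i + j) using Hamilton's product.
2.5 + 4.25i - 4j - 6k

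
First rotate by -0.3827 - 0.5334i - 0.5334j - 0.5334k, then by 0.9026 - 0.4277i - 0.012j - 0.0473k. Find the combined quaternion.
-0.6052 - 0.3366i - 0.6798j - 0.2416k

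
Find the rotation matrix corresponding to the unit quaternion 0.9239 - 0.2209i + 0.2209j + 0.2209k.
[[0.8048, -0.5058, 0.3106], [0.3106, 0.8048, 0.5058], [-0.5058, -0.3106, 0.8048]]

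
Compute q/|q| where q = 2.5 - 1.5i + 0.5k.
0.8452 - 0.5071i + 0.169k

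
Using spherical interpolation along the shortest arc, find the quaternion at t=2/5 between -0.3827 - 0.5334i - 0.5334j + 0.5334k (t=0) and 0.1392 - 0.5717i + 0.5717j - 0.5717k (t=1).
-0.3402 - 0.0941i - 0.6616j + 0.6616k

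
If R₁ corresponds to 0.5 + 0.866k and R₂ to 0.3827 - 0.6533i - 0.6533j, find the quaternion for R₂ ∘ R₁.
0.1913 - 0.8924i + 0.2391j + 0.3314k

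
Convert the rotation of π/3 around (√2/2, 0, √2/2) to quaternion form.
0.866 + 0.3536i + 0.3536k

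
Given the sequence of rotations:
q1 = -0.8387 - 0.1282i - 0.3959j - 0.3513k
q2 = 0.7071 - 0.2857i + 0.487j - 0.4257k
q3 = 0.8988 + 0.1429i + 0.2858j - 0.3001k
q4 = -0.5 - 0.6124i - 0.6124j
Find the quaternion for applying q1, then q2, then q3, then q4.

q2 · q1 = -0.5864 - 0.1907i - 0.7342j + 0.2842k
q3 · q2 · q1 = -0.2047 - 0.3943i - 0.8109j + 0.381k
q4 · q3 · q2 · q1 = -0.6357 + 0.0892i + 0.7641j + 0.0646k
-0.6357 + 0.0892i + 0.7641j + 0.0646k


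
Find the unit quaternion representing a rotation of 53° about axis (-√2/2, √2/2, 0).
0.8949 - 0.3155i + 0.3155j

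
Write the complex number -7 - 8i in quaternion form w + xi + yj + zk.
-7 - 8i + 0j + 0k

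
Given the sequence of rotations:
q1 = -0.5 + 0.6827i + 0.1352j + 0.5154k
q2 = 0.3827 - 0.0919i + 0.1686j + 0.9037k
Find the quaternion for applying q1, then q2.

q2 · q1 = -0.6172 + 0.2719i + 0.6318j - 0.3821k
-0.6172 + 0.2719i + 0.6318j - 0.3821k


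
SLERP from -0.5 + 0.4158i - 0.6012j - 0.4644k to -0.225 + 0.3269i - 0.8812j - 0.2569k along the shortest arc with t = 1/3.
-0.4173 + 0.3951i - 0.7117j - 0.404k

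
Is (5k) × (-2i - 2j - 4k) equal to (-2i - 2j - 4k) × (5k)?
No: pq = 20 + 10i - 10j ≠ 20 - 10i + 10j = qp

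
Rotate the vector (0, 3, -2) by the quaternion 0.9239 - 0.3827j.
(1.414, 3, -1.414)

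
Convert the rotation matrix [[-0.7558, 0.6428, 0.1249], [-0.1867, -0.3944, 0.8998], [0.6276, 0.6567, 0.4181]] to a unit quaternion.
-0.2588 + 0.2348i + 0.4856j + 0.8013k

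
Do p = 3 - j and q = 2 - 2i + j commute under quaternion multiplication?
No: pq = 7 - 6i + j - 2k ≠ 7 - 6i + j + 2k = qp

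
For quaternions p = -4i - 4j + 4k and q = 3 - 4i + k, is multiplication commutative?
No: pq = -20 - 16i - 24j - 4k ≠ -20 - 8i + 28k = qp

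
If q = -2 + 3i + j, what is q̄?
-2 - 3i - j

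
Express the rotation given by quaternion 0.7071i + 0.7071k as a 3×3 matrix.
[[0, 0, 1], [0, -1, 0], [1, 0, 0]]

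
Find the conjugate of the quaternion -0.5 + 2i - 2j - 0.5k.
-0.5 - 2i + 2j + 0.5k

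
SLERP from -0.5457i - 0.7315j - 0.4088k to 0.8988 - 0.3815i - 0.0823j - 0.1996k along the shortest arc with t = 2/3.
0.6942 - 0.5239i - 0.3708j - 0.3259k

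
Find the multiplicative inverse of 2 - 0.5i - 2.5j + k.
0.1739 + 0.0435i + 0.2174j - 0.087k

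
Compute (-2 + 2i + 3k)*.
-2 - 2i - 3k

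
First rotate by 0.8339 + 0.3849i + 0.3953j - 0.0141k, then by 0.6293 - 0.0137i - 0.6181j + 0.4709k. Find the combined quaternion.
0.781 + 0.0534i - 0.0856j + 0.6163k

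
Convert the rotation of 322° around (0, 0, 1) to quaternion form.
-0.9455 + 0.3256k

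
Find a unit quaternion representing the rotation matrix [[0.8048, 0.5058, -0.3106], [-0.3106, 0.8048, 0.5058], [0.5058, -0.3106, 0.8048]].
0.9239 - 0.2209i - 0.2209j - 0.2209k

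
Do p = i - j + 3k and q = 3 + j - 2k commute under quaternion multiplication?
No: pq = 7 + 2i - j + 10k ≠ 7 + 4i - 5j + 8k = qp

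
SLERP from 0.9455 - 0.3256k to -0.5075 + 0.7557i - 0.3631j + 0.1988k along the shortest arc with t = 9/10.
0.5842 - 0.7032i + 0.3379j - 0.2236k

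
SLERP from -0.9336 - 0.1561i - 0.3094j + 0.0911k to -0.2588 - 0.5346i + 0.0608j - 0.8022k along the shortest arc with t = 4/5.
-0.4866 - 0.5242i - 0.0292j - 0.6983k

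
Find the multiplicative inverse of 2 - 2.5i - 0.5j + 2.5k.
0.1194 + 0.1493i + 0.0299j - 0.1493k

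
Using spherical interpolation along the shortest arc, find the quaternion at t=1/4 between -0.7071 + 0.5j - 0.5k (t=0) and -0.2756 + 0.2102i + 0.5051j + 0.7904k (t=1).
-0.7453 + 0.078i + 0.6421j - 0.1614k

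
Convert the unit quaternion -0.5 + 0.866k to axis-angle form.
axis = (0, 0, 1), θ = 4π/3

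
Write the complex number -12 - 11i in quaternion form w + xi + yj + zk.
-12 - 11i + 0j + 0k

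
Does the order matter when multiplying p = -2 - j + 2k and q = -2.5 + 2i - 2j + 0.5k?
Yes: pq = 2 - 0.5i + 10.5j - 4k ≠ 2 - 7.5i + 2.5j - 8k = qp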